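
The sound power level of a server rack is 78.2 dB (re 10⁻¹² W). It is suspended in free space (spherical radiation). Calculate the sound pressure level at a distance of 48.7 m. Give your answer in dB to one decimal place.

The power spreads over a sphere of area 4π·r², so L_p = L_w − 10·log₁₀(4π·r²).
4π·r² = 2.98e+04 m², 10·log₁₀ of that is 44.743 dB.
L_p = 78.2 − 44.743 = 33.46 dB.

33.5 dB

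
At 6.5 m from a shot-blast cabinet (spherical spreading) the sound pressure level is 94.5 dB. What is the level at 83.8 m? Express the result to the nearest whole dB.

72 dB

For a point source, L₂ = L₁ − 20·log₁₀(r₂/r₁).
L₂ = 94.5 − 20·log₁₀(83.8/6.5) = 94.5 − 22.207 = 72.29 dB.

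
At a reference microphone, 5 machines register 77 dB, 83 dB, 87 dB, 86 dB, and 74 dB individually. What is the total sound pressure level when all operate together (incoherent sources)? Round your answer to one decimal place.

Incoherent sources combine by intensity addition: L_total = 10·log₁₀(Σ 10^(L_i/10)).
Σ 10^(L/10) = 10^(77/10) + 10^(83/10) + 10^(87/10) + 10^(86/10) + 10^(74/10) = 1.174e+09.
L_total = 10·log₁₀(1.174e+09) = 90.70 dB.

90.7 dB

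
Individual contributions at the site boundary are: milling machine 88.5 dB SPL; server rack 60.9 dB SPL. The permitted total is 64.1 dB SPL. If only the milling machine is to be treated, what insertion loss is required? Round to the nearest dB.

Everything except the milling machine sums to 10^(60.9/10) = 1.230e+06 in linear terms, 60.90 dB SPL.
The limit corresponds to 10^(64.1/10) = 2.570e+06; subtracting the fixed part leaves 1.340e+06 for the milling machine, i.e. 61.27 dB SPL.
So the milling machine must be reduced from 88.5 to 61.27 dB SPL: IL = 27.23 dB.

27 dB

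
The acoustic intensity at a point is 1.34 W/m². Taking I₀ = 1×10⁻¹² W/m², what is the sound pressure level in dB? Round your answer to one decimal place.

Dividing by I₀ shifts the exponent by 12: I/I₀ = 1.34×10^12.
L = 10·(0.1271 + 12) = 121.27 dB.

121.3 dB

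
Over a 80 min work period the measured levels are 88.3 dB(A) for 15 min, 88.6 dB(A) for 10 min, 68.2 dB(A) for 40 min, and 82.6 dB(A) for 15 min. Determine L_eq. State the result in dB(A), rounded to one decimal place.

L_eq = 10·log₁₀[(1/T)·Σ tᵢ·10^(Lᵢ/10)] with T = 80 min.
Σ tᵢ·10^(Lᵢ/10) = 15·10^(88.3/10) + 10·10^(88.6/10) + 40·10^(68.2/10) + 15·10^(82.6/10) = 2.038e+10.
L_eq = 10·log₁₀(2.038e+10/80) = 84.06 dB(A).

84.1 dB(A)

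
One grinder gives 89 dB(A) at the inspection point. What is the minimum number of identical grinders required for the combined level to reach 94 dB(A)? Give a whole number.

4

N identical sources give L₁ + 10·log₁₀ N, so require 10·log₁₀ N ≥ 94 − 89 = 5.0 dB.
N ≥ 10^(5.0/10) = 3.162, so N = 4.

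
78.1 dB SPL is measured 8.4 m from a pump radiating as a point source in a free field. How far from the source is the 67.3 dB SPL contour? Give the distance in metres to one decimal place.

29.1 m

The 10.8 dB drop corresponds to a distance ratio of 10^(10.8/20) for a point source.
r₂ = 8.4·10^((78.1−67.3)/20) = 8.4·10^(10.8/20) = 29.13 m.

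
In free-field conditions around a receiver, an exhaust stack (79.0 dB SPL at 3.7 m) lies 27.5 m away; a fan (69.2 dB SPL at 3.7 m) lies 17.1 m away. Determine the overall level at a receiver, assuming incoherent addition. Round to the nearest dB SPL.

Apply inverse-square spreading to bring every level to the receiver, then sum 10^(L/10).
exhaust stack: 79.0 − 20·log₁₀(27.5/3.7) = 79.0 − 17.42 = 61.58 dB SPL.
fan: 69.2 − 20·log₁₀(17.1/3.7) = 69.2 − 13.30 = 55.90 dB SPL.
Σ 10^(L/10) = 1.827e+06 → L_total = 10·log₁₀(1.827e+06) = 62.62 dB SPL.

63 dB SPL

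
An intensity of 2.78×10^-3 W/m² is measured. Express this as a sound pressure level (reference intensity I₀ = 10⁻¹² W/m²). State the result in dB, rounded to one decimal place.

L = 10·log₁₀(I/I₀) = 10·log₁₀(2.78×10^-3/10⁻¹²) = 10·log₁₀(2.78×10^9).
L = 10·(0.4440 + 9) = 94.44 dB.

94.4 dB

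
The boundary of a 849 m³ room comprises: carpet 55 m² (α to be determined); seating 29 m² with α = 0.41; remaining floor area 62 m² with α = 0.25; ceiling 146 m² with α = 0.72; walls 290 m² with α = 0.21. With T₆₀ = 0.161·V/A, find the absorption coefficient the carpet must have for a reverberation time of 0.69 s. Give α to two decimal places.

Required total absorption A = 0.161·849/0.69 = 198.10 m².
Absorption from the other surfaces = 29·0.41 + 62·0.25 + 146·0.72 + 290·0.21 = 193.41 m², so the carpet must supply 4.69 m² over 55 m².
α = 4.69/55 = 0.085.

0.09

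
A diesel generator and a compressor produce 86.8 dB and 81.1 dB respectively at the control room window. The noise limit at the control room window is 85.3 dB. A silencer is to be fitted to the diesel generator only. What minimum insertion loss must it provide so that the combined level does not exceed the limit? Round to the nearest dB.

Everything except the diesel generator sums to 10^(81.1/10) = 1.288e+08 in linear terms, 81.10 dB.
The limit corresponds to 10^(85.3/10) = 3.388e+08; subtracting the fixed part leaves 2.100e+08 for the diesel generator, i.e. 83.22 dB.
So the diesel generator must be reduced from 86.8 to 83.22 dB: IL = 3.58 dB.

4 dB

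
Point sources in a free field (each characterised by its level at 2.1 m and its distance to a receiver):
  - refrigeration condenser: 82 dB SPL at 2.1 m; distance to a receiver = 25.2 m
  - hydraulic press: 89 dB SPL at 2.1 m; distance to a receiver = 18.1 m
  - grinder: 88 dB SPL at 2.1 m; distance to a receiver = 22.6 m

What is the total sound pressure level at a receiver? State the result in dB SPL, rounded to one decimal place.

Propagate each source to the receiver with L = L_ref − 20·log₁₀(r/r_ref), then add intensities.
refrigeration condenser: 82 − 20·log₁₀(25.2/2.1) = 82 − 21.58 = 60.42 dB SPL.
hydraulic press: 89 − 20·log₁₀(18.1/2.1) = 89 − 18.71 = 70.29 dB SPL.
grinder: 88 − 20·log₁₀(22.6/2.1) = 88 − 20.64 = 67.36 dB SPL.
Σ 10^(L/10) = 1.724e+07 → L_total = 10·log₁₀(1.724e+07) = 72.37 dB SPL.

72.4 dB SPL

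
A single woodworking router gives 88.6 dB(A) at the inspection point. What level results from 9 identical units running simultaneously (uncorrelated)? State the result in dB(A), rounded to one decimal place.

98.1 dB(A)

With 9 equal, uncorrelated contributions the intensity is 9× that of one unit, giving a rise of 10·log₁₀ 9.
L_total = 88.6 + 10·log₁₀(9) = 88.6 + 9.542 = 98.14 dB(A).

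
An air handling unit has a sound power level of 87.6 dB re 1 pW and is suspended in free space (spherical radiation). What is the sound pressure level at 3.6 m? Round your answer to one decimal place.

65.5 dB

Free-field spherical radiation: L_p = L_w − 10·log₁₀(4π·r²), r = 3.6 m.
4π·r² = 162.9 m², 10·log₁₀ of that is 22.118 dB.
L_p = 87.6 − 22.118 = 65.48 dB.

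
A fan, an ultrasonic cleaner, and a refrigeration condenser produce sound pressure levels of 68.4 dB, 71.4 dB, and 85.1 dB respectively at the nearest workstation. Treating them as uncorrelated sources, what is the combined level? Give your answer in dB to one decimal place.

85.4 dB

Incoherent sources combine by intensity addition: L_total = 10·log₁₀(Σ 10^(L_i/10)).
Σ 10^(L/10) = 10^(68.4/10) + 10^(71.4/10) + 10^(85.1/10) = 3.443e+08.
L_total = 10·log₁₀(3.443e+08) = 85.37 dB.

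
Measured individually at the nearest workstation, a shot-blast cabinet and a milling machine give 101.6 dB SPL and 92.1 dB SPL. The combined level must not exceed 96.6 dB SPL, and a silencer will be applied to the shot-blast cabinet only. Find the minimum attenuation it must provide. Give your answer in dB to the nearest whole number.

Fixed contribution from the other source: Σ 10^(L/10) = 10^(92.1/10) = 1.622e+09 (92.10 dB SPL).
To meet 96.6 dB SPL overall, the treated shot-blast cabinet may contribute at most 10^(96.6/10) − 1.622e+09 = 2.949e+09, i.e. 94.70 dB SPL.
So the shot-blast cabinet must be reduced from 101.6 to 94.70 dB SPL: IL = 6.90 dB.

7 dB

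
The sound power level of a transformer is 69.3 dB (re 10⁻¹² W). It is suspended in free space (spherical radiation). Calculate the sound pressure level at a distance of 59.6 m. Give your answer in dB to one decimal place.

Free-field spherical radiation: L_p = L_w − 10·log₁₀(4π·r²), r = 59.6 m.
4π·r² = 4.464e+04 m², 10·log₁₀ of that is 46.497 dB.
L_p = 69.3 − 46.497 = 22.80 dB.

22.8 dB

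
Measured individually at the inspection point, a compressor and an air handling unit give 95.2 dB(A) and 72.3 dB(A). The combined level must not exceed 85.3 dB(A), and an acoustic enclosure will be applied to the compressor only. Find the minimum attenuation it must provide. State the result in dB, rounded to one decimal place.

Everything except the compressor sums to 10^(72.3/10) = 1.698e+07 in linear terms, 72.30 dB(A).
The limit corresponds to 10^(85.3/10) = 3.388e+08; subtracting the fixed part leaves 3.219e+08 for the compressor, i.e. 85.08 dB(A).
Required insertion loss = 95.2 − 85.08 = 10.12 dB.

10.1 dB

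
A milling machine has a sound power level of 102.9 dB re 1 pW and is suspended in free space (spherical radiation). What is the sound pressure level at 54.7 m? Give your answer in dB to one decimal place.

Free-field spherical radiation: L_p = L_w − 10·log₁₀(4π·r²), r = 54.7 m.
4π·r² = 3.76e+04 m², 10·log₁₀ of that is 45.752 dB.
L_p = 102.9 − 45.752 = 57.15 dB.

57.1 dB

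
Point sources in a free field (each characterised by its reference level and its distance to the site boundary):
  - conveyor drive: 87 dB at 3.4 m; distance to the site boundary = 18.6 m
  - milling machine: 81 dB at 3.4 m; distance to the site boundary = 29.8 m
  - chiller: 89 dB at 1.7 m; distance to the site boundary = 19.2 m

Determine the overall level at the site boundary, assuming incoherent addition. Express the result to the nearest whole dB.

Propagate each source to the receiver with L = L_ref − 20·log₁₀(r/r_ref), then add intensities.
conveyor drive: 87 − 20·log₁₀(18.6/3.4) = 87 − 14.76 = 72.24 dB.
milling machine: 81 − 20·log₁₀(29.8/3.4) = 81 − 18.85 = 62.15 dB.
chiller: 89 − 20·log₁₀(19.2/1.7) = 89 − 21.06 = 67.94 dB.
Σ 10^(L/10) = 2.461e+07 → L_total = 10·log₁₀(2.461e+07) = 73.91 dB.

74 dB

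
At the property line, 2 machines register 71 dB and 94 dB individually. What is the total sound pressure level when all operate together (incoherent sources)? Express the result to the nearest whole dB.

94 dB

Incoherent sources combine by intensity addition: L_total = 10·log₁₀(Σ 10^(L_i/10)).
Σ 10^(L/10) = 10^(71/10) + 10^(94/10) = 2.524e+09.
L_total = 10·log₁₀(2.524e+09) = 94.02 dB.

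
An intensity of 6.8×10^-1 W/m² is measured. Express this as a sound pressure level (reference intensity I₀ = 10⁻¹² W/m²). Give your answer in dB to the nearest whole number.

118 dB

I/I₀ = 6.8×10^-1/10⁻¹² = 6.8×10^11, and L = 10·log₁₀(I/I₀).
L = 10·(0.8325 + 11) = 118.33 dB.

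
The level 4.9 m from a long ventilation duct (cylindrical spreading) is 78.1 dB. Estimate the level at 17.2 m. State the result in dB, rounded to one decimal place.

Line-source attenuation: ΔL = 10·log₁₀(r₂/r₁) = 10·log₁₀(17.2/4.9) = 5.453 dB.
L₂ = 78.1 − 10·log₁₀(17.2/4.9) = 78.1 − 5.453 = 72.65 dB.

72.6 dB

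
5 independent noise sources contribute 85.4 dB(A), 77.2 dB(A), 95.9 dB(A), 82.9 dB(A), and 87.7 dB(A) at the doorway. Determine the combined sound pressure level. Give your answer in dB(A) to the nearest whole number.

97 dB(A)

For uncorrelated sources the intensities add, so convert each level to linear form, sum, and take 10·log₁₀ of the total.
Σ 10^(L/10) = 10^(85.4/10) + 10^(77.2/10) + 10^(95.9/10) + 10^(82.9/10) + 10^(87.7/10) = 5.073e+09.
L_total = 10·log₁₀(5.073e+09) = 97.05 dB(A).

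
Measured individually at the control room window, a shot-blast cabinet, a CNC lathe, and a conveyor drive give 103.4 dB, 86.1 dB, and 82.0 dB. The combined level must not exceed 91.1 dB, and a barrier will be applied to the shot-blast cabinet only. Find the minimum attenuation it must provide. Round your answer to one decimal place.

Everything except the shot-blast cabinet sums to 10^(86.1/10) + 10^(82.0/10) = 5.659e+08 in linear terms, 87.53 dB.
To meet 91.1 dB overall, the treated shot-blast cabinet may contribute at most 10^(91.1/10) − 5.659e+08 = 7.224e+08, i.e. 88.59 dB.
Required insertion loss = 103.4 − 88.59 = 14.81 dB.

14.8 dB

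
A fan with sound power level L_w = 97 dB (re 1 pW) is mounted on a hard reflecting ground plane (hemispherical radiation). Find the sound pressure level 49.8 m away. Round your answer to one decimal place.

L_p = L_w − 10·log₁₀(2π·r²) with r = 49.8 m.
2π·r² = 1.558e+04 m², 10·log₁₀ of that is 41.926 dB.
L_p = 97 − 41.926 = 55.07 dB.

55.1 dB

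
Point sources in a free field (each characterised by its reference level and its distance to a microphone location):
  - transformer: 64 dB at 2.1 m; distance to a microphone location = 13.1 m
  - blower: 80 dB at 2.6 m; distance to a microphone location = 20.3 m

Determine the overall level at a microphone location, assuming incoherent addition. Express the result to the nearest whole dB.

First find each source's level at the receiver (point-source: −20·log₁₀(r/r_ref)), then combine on an intensity basis.
transformer: 64 − 20·log₁₀(13.1/2.1) = 64 − 15.90 = 48.10 dB.
blower: 80 − 20·log₁₀(20.3/2.6) = 80 − 17.85 = 62.15 dB.
Σ 10^(L/10) = 1.705e+06 → L_total = 10·log₁₀(1.705e+06) = 62.32 dB.

62 dB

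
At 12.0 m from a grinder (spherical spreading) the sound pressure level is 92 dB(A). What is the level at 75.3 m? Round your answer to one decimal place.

Point-source attenuation: ΔL = 20·log₁₀(r₂/r₁) = 20·log₁₀(75.3/12.0) = 15.952 dB.
L₂ = 92 − 20·log₁₀(75.3/12.0) = 92 − 15.952 = 76.05 dB(A).

76.0 dB(A)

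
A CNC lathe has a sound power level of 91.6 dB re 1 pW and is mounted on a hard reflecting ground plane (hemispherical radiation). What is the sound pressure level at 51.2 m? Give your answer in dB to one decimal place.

49.4 dB

L_p = L_w − 10·log₁₀(2π·r²) with r = 51.2 m.
2π·r² = 1.647e+04 m², 10·log₁₀ of that is 42.167 dB.
L_p = 91.6 − 42.167 = 49.43 dB.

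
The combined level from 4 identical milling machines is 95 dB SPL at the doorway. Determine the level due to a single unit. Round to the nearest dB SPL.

4 equal contributions raise the level by 10·log₁₀ 4 = 6.021 dB, so each unit alone gives 95 − 6.021.

89 dB SPL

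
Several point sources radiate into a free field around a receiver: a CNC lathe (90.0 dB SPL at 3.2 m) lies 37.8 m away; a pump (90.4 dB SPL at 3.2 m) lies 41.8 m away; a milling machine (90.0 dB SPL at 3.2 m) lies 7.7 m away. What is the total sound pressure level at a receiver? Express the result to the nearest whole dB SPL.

Apply inverse-square spreading to bring every level to the receiver, then sum 10^(L/10).
CNC lathe: 90.0 − 20·log₁₀(37.8/3.2) = 90.0 − 21.45 = 68.55 dB SPL.
pump: 90.4 − 20·log₁₀(41.8/3.2) = 90.4 − 22.32 = 68.08 dB SPL.
milling machine: 90.0 − 20·log₁₀(7.7/3.2) = 90.0 − 7.63 = 82.37 dB SPL.
Σ 10^(L/10) = 1.863e+08 → L_total = 10·log₁₀(1.863e+08) = 82.70 dB SPL.

83 dB SPL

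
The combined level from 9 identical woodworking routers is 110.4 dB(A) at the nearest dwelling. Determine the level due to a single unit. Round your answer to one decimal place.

100.9 dB(A)

Dividing the total intensity by 9 lowers the level by 10·log₁₀ 9 = 9.542 dB: L₁ = 110.4 − 9.542.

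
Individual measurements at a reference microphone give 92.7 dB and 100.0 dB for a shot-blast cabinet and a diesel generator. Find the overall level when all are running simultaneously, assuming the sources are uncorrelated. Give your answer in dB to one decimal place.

100.7 dB

For uncorrelated sources the intensities add, so convert each level to linear form, sum, and take 10·log₁₀ of the total.
Σ 10^(L/10) = 10^(92.7/10) + 10^(100.0/10) = 1.186e+10.
L_total = 10·log₁₀(1.186e+10) = 100.74 dB.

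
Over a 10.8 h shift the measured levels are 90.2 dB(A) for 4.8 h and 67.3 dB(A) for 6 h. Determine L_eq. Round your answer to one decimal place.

86.7 dB(A)

L_eq = 10·log₁₀[(1/T)·Σ tᵢ·10^(Lᵢ/10)] with T = 10.8 h.
Σ tᵢ·10^(Lᵢ/10) = 4.8·10^(90.2/10) + 6·10^(67.3/10) = 5.058e+09.
L_eq = 10·log₁₀(5.058e+09/10.8) = 86.71 dB(A).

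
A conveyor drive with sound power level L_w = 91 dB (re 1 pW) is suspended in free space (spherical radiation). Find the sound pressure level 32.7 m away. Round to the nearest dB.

L_p = L_w − 10·log₁₀(4π·r²) with r = 32.7 m.
4π·r² = 1.344e+04 m², 10·log₁₀ of that is 41.283 dB.
L_p = 91 − 41.283 = 49.72 dB.

50 dB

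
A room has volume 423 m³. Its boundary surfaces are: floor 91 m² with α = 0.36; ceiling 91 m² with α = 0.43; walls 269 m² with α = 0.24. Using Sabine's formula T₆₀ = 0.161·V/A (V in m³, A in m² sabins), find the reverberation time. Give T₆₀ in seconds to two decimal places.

Total absorption A = 91·0.36 + 91·0.43 + 269·0.24 = 136.45 m² sabins.
T₆₀ = 0.161·V/A = 0.161·423/136.45 = 0.499 s.

0.50 s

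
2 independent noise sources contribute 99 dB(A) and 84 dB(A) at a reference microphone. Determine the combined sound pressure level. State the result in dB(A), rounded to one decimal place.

99.1 dB(A)

Incoherent sources combine by intensity addition: L_total = 10·log₁₀(Σ 10^(L_i/10)).
Σ 10^(L/10) = 10^(99/10) + 10^(84/10) = 8.194e+09.
L_total = 10·log₁₀(8.194e+09) = 99.14 dB(A).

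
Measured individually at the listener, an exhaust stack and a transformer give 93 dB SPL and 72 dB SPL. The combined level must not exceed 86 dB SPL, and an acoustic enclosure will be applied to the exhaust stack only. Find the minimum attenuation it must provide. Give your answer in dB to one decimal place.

7.2 dB

Everything except the exhaust stack sums to 10^(72/10) = 1.585e+07 in linear terms, 72.00 dB SPL.
The limit corresponds to 10^(86/10) = 3.981e+08; subtracting the fixed part leaves 3.823e+08 for the exhaust stack, i.e. 85.82 dB SPL.
Required insertion loss = 93 − 85.82 = 7.18 dB.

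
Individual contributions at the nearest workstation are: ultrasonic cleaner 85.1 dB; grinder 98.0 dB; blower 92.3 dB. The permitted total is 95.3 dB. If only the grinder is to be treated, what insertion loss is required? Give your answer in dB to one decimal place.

6.6 dB

Fixed contribution from the other sources: Σ 10^(L/10) = 10^(85.1/10) + 10^(92.3/10) = 2.022e+09 (93.06 dB).
The limit corresponds to 10^(95.3/10) = 3.388e+09; subtracting the fixed part leaves 1.367e+09 for the grinder, i.e. 91.36 dB.
So the grinder must be reduced from 98.0 to 91.36 dB: IL = 6.64 dB.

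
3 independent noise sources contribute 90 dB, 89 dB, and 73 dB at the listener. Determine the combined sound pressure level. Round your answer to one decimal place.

92.6 dB

For uncorrelated sources the intensities add, so convert each level to linear form, sum, and take 10·log₁₀ of the total.
Σ 10^(L/10) = 10^(90/10) + 10^(89/10) + 10^(73/10) = 1.814e+09.
L_total = 10·log₁₀(1.814e+09) = 92.59 dB.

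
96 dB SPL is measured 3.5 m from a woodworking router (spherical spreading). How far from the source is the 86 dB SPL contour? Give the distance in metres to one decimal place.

11.1 m

Point-source spreading drops the level by 20·log₁₀(r₂/r₁); inverting, r₂/r₁ = 10^(ΔL/20).
r₂ = 3.5·10^((96−86)/20) = 3.5·10^(10.0/20) = 11.07 m.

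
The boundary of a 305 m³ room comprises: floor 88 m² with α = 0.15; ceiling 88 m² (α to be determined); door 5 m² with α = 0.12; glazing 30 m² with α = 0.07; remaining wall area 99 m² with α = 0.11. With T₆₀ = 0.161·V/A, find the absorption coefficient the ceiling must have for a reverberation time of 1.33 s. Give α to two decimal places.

0.12

Required total absorption A = 0.161·305/1.33 = 36.92 m².
Absorption from the other surfaces = 88·0.15 + 5·0.12 + 30·0.07 + 99·0.11 = 26.79 m², so the ceiling must supply 10.13 m² over 88 m².
α = 10.13/88 = 0.115.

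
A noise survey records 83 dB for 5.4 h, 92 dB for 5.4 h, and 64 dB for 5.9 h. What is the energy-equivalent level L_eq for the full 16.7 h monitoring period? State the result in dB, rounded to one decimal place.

87.6 dB

The energy average is taken in the linear domain: L_eq = 10·log₁₀[(Σ tᵢ·10^(Lᵢ/10))/T], T = 16.7 h.
Σ tᵢ·10^(Lᵢ/10) = 5.4·10^(83/10) + 5.4·10^(92/10) + 5.9·10^(64/10) = 9.651e+09.
L_eq = 10·log₁₀(9.651e+09/16.7) = 87.62 dB.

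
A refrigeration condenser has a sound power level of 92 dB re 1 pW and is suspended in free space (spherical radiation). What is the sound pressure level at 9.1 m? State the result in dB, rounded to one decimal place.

The power spreads over a sphere of area 4π·r², so L_p = L_w − 10·log₁₀(4π·r²).
4π·r² = 1041 m², 10·log₁₀ of that is 30.173 dB.
L_p = 92 − 30.173 = 61.83 dB.

61.8 dB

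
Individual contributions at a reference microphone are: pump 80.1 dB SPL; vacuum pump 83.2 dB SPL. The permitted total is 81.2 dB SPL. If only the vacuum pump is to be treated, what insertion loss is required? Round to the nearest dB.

9 dB

Fixed contribution from the other source: Σ 10^(L/10) = 10^(80.1/10) = 1.023e+08 (80.10 dB SPL).
The limit corresponds to 10^(81.2/10) = 1.318e+08; subtracting the fixed part leaves 2.950e+07 for the vacuum pump, i.e. 74.70 dB SPL.
So the vacuum pump must be reduced from 83.2 to 74.70 dB SPL: IL = 8.50 dB.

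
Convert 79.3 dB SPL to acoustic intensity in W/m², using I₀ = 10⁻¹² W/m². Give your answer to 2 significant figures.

8.5e-05 W/m²

L = 10·log₁₀(I/I₀) ⇒ I = I₀·10^(L/10) = 10⁻¹² × 10^7.93.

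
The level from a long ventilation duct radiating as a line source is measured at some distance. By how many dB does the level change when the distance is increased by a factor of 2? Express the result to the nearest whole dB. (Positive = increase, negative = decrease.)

-3 dB

Line-source spreading: ΔL = −10·log₁₀(r₂/r₁).
ΔL = −10·log₁₀(2) = -3.01 dB.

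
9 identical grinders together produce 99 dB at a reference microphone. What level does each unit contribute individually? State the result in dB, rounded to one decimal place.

89.5 dB

For N identical incoherent sources L_total = L₁ + 10·log₁₀ N, so L₁ = 99 − 10·log₁₀(9) = 99 − 9.542.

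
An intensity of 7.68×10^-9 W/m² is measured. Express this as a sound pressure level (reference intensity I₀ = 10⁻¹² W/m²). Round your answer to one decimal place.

L = 10·log₁₀(I/I₀) = 10·log₁₀(7.68×10^-9/10⁻¹²) = 10·log₁₀(7.68×10^3).
L = 10·(0.8854 + 3) = 38.85 dB.

38.9 dB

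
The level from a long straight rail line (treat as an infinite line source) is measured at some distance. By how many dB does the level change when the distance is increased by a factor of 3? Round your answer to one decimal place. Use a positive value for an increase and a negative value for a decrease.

Line-source spreading: ΔL = −10·log₁₀(r₂/r₁).
ΔL = −10·log₁₀(3) = -4.77 dB.

-4.8 dB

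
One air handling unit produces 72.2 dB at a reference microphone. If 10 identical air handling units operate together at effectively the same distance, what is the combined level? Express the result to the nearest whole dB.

N identical incoherent sources raise the level by 10·log₁₀ N.
L_total = 72.2 + 10·log₁₀(10) = 72.2 + 10.000 = 82.20 dB.

82 dB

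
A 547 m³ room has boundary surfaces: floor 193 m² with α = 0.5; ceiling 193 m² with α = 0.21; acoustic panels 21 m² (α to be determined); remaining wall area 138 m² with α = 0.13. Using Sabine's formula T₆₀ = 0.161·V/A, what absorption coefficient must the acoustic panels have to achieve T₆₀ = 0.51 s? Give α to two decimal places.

0.84

Required total absorption A = 0.161·547/0.51 = 172.68 m².
Absorption from the other surfaces = 193·0.5 + 193·0.21 + 138·0.13 = 154.97 m², so the acoustic panels must supply 17.71 m² over 21 m².
α = 17.71/21 = 0.843.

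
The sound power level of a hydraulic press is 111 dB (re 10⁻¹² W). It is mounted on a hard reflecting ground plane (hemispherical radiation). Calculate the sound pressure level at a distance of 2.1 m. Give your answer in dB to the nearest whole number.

L_p = L_w − 10·log₁₀(2π·r²) with r = 2.1 m.
2π·r² = 27.71 m², 10·log₁₀ of that is 14.426 dB.
L_p = 111 − 14.426 = 96.57 dB.

97 dB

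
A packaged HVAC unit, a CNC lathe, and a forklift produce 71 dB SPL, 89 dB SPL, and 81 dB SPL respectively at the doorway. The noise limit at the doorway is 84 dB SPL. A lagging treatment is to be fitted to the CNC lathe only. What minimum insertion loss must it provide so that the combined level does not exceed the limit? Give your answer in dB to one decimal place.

Everything except the CNC lathe sums to 10^(71/10) + 10^(81/10) = 1.385e+08 in linear terms, 81.41 dB SPL.
To meet 84 dB SPL overall, the treated CNC lathe may contribute at most 10^(84/10) − 1.385e+08 = 1.127e+08, i.e. 80.52 dB SPL.
So the CNC lathe must be reduced from 89 to 80.52 dB SPL: IL = 8.48 dB.

8.5 dB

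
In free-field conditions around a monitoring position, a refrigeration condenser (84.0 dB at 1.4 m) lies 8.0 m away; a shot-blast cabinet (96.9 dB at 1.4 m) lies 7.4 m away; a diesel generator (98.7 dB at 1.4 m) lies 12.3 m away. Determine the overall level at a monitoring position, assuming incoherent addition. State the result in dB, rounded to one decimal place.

Apply inverse-square spreading to bring every level to the receiver, then sum 10^(L/10).
refrigeration condenser: 84.0 − 20·log₁₀(8.0/1.4) = 84.0 − 15.14 = 68.86 dB.
shot-blast cabinet: 96.9 − 20·log₁₀(7.4/1.4) = 96.9 − 14.46 = 82.44 dB.
diesel generator: 98.7 − 20·log₁₀(12.3/1.4) = 98.7 − 18.88 = 79.82 dB.
Σ 10^(L/10) = 2.790e+08 → L_total = 10·log₁₀(2.790e+08) = 84.46 dB.

84.5 dB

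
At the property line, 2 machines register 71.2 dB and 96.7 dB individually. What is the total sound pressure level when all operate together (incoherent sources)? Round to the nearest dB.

Incoherent sources combine by intensity addition: L_total = 10·log₁₀(Σ 10^(L_i/10)).
Σ 10^(L/10) = 10^(71.2/10) + 10^(96.7/10) = 4.691e+09.
L_total = 10·log₁₀(4.691e+09) = 96.71 dB.

97 dB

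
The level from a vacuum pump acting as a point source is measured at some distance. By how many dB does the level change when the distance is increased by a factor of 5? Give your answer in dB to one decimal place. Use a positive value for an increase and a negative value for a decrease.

Point-source spreading: ΔL = −20·log₁₀(r₂/r₁).
ΔL = −20·log₁₀(5) = -13.98 dB.

-14.0 dB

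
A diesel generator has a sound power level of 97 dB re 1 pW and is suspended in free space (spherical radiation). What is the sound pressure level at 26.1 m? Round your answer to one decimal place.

57.7 dB

L_p = L_w − 10·log₁₀(4π·r²) with r = 26.1 m.
4π·r² = 8560 m², 10·log₁₀ of that is 39.325 dB.
L_p = 97 − 39.325 = 57.68 dB.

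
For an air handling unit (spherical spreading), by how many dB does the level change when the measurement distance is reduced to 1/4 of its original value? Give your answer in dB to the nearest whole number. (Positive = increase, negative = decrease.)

Point-source spreading: ΔL = −20·log₁₀(r₂/r₁).
ΔL = −20·log₁₀(0.25) = +12.04 dB.

+12 dB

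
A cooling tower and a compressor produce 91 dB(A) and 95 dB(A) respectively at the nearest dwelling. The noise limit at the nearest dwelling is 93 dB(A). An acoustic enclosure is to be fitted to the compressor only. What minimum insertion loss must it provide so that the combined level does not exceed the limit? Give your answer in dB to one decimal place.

6.3 dB

Everything except the compressor sums to 10^(91/10) = 1.259e+09 in linear terms, 91.00 dB(A).
The limit corresponds to 10^(93/10) = 1.995e+09; subtracting the fixed part leaves 7.363e+08 for the compressor, i.e. 88.67 dB(A).
Required insertion loss = 95 − 88.67 = 6.33 dB.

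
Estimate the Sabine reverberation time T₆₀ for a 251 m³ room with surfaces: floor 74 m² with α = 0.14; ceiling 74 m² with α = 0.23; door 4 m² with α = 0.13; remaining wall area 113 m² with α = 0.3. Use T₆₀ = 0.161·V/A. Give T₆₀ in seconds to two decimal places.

0.65 s

A = Σ Sᵢαᵢ = 74·0.14 + 74·0.23 + 4·0.13 + 113·0.3 = 61.80 m².
T₆₀ = 0.161 × 251 / 61.80 = 0.654 s.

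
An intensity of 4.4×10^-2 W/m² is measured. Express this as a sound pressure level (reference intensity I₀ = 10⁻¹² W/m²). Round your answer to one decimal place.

Dividing by I₀ shifts the exponent by 12: I/I₀ = 4.4×10^10.
L = 10·(0.6435 + 10) = 106.43 dB.

106.4 dB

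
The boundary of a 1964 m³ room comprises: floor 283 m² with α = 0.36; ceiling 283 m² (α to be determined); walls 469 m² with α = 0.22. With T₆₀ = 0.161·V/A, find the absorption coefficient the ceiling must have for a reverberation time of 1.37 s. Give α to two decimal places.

0.09

From T₆₀ = 0.161·V/A, the target T₆₀ = 1.37 s needs A = 0.161·1964/1.37 = 230.81 m².
Absorption from the other surfaces = 283·0.36 + 469·0.22 = 205.06 m², so the ceiling must supply 25.75 m² over 283 m².
α = 25.75/283 = 0.091.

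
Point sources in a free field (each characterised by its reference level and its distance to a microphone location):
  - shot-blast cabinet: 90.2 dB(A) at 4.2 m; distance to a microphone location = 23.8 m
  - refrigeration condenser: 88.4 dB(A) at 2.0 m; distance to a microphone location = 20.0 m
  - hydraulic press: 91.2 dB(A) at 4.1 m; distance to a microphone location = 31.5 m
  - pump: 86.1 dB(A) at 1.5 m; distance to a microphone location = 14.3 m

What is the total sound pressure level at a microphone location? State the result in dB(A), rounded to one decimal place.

First find each source's level at the receiver (point-source: −20·log₁₀(r/r_ref)), then combine on an intensity basis.
shot-blast cabinet: 90.2 − 20·log₁₀(23.8/4.2) = 90.2 − 15.07 = 75.13 dB(A).
refrigeration condenser: 88.4 − 20·log₁₀(20.0/2.0) = 88.4 − 20.00 = 68.40 dB(A).
hydraulic press: 91.2 − 20·log₁₀(31.5/4.1) = 91.2 − 17.71 = 73.49 dB(A).
pump: 86.1 − 20·log₁₀(14.3/1.5) = 86.1 − 19.58 = 66.52 dB(A).
Σ 10^(L/10) = 6.634e+07 → L_total = 10·log₁₀(6.634e+07) = 78.22 dB(A).

78.2 dB(A)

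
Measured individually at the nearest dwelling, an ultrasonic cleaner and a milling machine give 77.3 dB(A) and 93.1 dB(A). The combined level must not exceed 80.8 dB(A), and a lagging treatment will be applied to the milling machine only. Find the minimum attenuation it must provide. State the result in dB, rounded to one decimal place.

The untreated sources together contribute 10^(77.3/10) = 5.370e+07, i.e. 77.30 dB(A).
To meet 80.8 dB(A) overall, the treated milling machine may contribute at most 10^(80.8/10) − 5.370e+07 = 6.652e+07, i.e. 78.23 dB(A).
So the milling machine must be reduced from 93.1 to 78.23 dB(A): IL = 14.87 dB.

14.9 dB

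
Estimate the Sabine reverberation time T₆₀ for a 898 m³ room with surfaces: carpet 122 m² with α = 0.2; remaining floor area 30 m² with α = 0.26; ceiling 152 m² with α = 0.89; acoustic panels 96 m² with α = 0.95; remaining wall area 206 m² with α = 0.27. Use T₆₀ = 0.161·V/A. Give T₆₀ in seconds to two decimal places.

Summing Sᵢαᵢ: 122·0.2 + 30·0.26 + 152·0.89 + 96·0.95 + 206·0.27 = 314.30 m².
T₆₀ = 0.161 × 898 / 314.30 = 0.460 s.

0.46 s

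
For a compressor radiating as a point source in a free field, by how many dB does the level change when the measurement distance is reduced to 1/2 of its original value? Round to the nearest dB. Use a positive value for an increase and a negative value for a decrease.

+6 dB

With spherical spreading the level changes by −20·log₁₀(r₂/r₁).
ΔL = −20·log₁₀(0.5) = +6.02 dB.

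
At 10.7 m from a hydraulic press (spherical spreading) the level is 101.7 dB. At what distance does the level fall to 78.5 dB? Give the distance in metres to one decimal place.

For a point source L₁ − L₂ = 20·log₁₀(r₂/r₁), so r₂ = r₁·10^((L₁−L₂)/20).
r₂ = 10.7·10^((101.7−78.5)/20) = 10.7·10^(23.2/20) = 154.66 m.

154.7 m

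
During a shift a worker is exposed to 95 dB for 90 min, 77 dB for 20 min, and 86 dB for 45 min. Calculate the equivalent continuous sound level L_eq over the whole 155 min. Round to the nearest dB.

The energy average is taken in the linear domain: L_eq = 10·log₁₀[(Σ tᵢ·10^(Lᵢ/10))/T], T = 155 min.
Σ tᵢ·10^(Lᵢ/10) = 90·10^(95/10) + 20·10^(77/10) + 45·10^(86/10) = 3.035e+11.
L_eq = 10·log₁₀(3.035e+11/155) = 92.92 dB.

93 dB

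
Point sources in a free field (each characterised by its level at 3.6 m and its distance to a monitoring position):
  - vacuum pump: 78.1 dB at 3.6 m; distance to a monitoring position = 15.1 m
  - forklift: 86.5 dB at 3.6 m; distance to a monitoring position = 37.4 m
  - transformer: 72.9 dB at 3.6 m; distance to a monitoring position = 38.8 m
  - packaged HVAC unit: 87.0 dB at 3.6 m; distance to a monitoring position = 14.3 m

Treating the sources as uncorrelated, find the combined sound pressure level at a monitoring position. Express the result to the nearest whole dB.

76 dB

Propagate each source to the receiver with L = L_ref − 20·log₁₀(r/r_ref), then add intensities.
vacuum pump: 78.1 − 20·log₁₀(15.1/3.6) = 78.1 − 12.45 = 65.65 dB.
forklift: 86.5 − 20·log₁₀(37.4/3.6) = 86.5 − 20.33 = 66.17 dB.
transformer: 72.9 − 20·log₁₀(38.8/3.6) = 72.9 − 20.65 = 52.25 dB.
packaged HVAC unit: 87.0 − 20·log₁₀(14.3/3.6) = 87.0 − 11.98 = 75.02 dB.
Σ 10^(L/10) = 3.974e+07 → L_total = 10·log₁₀(3.974e+07) = 75.99 dB.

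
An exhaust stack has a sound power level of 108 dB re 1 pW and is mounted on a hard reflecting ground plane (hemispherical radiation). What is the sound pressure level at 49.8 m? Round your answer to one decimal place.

L_p = L_w − 10·log₁₀(2π·r²) with r = 49.8 m.
2π·r² = 1.558e+04 m², 10·log₁₀ of that is 41.926 dB.
L_p = 108 − 41.926 = 66.07 dB.

66.1 dB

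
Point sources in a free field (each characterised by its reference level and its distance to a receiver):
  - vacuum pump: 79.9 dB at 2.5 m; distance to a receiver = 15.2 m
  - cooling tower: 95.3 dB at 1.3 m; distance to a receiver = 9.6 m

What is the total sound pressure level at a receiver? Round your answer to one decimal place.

78.1 dB

First find each source's level at the receiver (point-source: −20·log₁₀(r/r_ref)), then combine on an intensity basis.
vacuum pump: 79.9 − 20·log₁₀(15.2/2.5) = 79.9 − 15.68 = 64.22 dB.
cooling tower: 95.3 − 20·log₁₀(9.6/1.3) = 95.3 − 17.37 = 77.93 dB.
Σ 10^(L/10) = 6.478e+07 → L_total = 10·log₁₀(6.478e+07) = 78.11 dB.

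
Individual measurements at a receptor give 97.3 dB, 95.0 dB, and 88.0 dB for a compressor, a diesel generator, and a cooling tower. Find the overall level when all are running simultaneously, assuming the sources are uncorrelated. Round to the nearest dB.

100 dB

For uncorrelated sources the intensities add, so convert each level to linear form, sum, and take 10·log₁₀ of the total.
Σ 10^(L/10) = 10^(97.3/10) + 10^(95.0/10) + 10^(88.0/10) = 9.164e+09.
L_total = 10·log₁₀(9.164e+09) = 99.62 dB.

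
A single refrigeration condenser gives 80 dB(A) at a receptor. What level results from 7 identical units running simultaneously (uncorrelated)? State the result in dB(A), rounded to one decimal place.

N identical incoherent sources raise the level by 10·log₁₀ N.
L_total = 80 + 10·log₁₀(7) = 80 + 8.451 = 88.45 dB(A).

88.5 dB(A)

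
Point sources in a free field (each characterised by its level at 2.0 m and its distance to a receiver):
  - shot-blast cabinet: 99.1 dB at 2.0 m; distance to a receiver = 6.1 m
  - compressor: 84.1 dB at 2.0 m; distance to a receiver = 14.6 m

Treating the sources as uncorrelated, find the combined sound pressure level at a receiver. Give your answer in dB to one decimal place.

89.4 dB

Apply inverse-square spreading to bring every level to the receiver, then sum 10^(L/10).
shot-blast cabinet: 99.1 − 20·log₁₀(6.1/2.0) = 99.1 − 9.69 = 89.41 dB.
compressor: 84.1 − 20·log₁₀(14.6/2.0) = 84.1 − 17.27 = 66.83 dB.
Σ 10^(L/10) = 8.786e+08 → L_total = 10·log₁₀(8.786e+08) = 89.44 dB.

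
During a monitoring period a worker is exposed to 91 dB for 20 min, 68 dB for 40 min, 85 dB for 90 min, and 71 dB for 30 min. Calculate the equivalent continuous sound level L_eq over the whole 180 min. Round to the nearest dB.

Weight each interval's intensity by its duration and average over T = 180 min:
Σ tᵢ·10^(Lᵢ/10) = 20·10^(91/10) + 40·10^(68/10) + 90·10^(85/10) + 30·10^(71/10) = 5.427e+10.
L_eq = 10·log₁₀(5.427e+10/180) = 84.79 dB.

85 dB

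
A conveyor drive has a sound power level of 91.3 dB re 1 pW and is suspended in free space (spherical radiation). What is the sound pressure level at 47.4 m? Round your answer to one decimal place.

The power spreads over a sphere of area 4π·r², so L_p = L_w − 10·log₁₀(4π·r²).
4π·r² = 2.823e+04 m², 10·log₁₀ of that is 44.508 dB.
L_p = 91.3 − 44.508 = 46.79 dB.

46.8 dB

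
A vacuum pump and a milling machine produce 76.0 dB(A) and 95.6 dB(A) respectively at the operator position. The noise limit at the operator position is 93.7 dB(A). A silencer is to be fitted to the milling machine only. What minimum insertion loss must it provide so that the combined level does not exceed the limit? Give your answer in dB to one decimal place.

Fixed contribution from the other source: Σ 10^(L/10) = 10^(76.0/10) = 3.981e+07 (76.00 dB(A)).
The limit corresponds to 10^(93.7/10) = 2.344e+09; subtracting the fixed part leaves 2.304e+09 for the milling machine, i.e. 93.63 dB(A).
Required insertion loss = 95.6 − 93.63 = 1.97 dB.

2.0 dB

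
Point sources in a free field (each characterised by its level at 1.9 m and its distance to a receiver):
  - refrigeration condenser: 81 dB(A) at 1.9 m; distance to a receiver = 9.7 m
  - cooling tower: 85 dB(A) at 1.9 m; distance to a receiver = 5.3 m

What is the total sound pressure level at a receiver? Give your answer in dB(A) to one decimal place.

Propagate each source to the receiver with L = L_ref − 20·log₁₀(r/r_ref), then add intensities.
refrigeration condenser: 81 − 20·log₁₀(9.7/1.9) = 81 − 14.16 = 66.84 dB(A).
cooling tower: 85 − 20·log₁₀(5.3/1.9) = 85 − 8.91 = 76.09 dB(A).
Σ 10^(L/10) = 4.547e+07 → L_total = 10·log₁₀(4.547e+07) = 76.58 dB(A).

76.6 dB(A)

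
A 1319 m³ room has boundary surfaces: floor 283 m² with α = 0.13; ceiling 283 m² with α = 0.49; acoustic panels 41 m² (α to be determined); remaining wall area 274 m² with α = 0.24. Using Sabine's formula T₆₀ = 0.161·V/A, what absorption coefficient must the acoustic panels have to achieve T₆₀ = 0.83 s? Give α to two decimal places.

From T₆₀ = 0.161·V/A, the target T₆₀ = 0.83 s needs A = 0.161·1319/0.83 = 255.85 m².
Absorption from the other surfaces = 283·0.13 + 283·0.49 + 274·0.24 = 241.22 m², so the acoustic panels must supply 14.63 m² over 41 m².
α = 14.63/41 = 0.357.

0.36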